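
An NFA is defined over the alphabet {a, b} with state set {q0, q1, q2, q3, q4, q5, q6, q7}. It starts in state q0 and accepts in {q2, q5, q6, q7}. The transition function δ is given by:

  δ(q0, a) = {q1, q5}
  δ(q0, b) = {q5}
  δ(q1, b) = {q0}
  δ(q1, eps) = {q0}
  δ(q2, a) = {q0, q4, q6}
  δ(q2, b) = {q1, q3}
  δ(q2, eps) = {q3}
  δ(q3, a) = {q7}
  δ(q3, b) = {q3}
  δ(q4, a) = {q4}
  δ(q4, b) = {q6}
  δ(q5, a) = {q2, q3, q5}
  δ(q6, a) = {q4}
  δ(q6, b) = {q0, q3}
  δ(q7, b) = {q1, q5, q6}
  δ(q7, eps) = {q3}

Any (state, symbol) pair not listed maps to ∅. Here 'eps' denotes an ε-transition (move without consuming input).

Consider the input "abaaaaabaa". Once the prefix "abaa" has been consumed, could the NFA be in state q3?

Start in {q0}.
Read 'a': {q0} → {q0, q1, q5}.
Read 'b': {q0, q1, q5} → {q0, q5}.
Read 'a': {q0, q5} → {q0, q1, q2, q3, q5}.
Read 'a': {q0, q1, q2, q3, q5} → {q0, q1, q2, q3, q4, q5, q6, q7}.
State q3 is in {q0, q1, q2, q3, q4, q5, q6, q7}.

Yes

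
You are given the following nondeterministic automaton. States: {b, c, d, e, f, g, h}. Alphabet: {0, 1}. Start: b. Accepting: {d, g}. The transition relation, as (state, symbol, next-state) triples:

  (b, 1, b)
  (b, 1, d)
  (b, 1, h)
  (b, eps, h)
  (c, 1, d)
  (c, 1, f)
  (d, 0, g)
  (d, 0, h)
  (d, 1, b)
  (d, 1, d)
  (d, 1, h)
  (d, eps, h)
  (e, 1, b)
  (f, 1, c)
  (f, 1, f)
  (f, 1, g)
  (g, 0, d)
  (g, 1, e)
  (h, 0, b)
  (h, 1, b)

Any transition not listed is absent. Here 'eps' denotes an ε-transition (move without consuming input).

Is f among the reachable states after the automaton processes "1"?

No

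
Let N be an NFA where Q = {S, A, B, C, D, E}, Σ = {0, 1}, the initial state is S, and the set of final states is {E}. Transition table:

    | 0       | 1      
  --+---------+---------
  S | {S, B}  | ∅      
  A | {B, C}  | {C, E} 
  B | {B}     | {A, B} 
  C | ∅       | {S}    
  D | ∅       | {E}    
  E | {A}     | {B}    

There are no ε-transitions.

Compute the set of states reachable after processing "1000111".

∅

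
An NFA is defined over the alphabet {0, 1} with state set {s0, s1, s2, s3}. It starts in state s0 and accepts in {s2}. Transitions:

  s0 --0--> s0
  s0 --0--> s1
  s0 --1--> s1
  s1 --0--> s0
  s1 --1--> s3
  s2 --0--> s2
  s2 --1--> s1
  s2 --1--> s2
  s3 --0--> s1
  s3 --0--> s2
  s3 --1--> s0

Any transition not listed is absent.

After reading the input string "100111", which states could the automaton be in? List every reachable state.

{s0, s1}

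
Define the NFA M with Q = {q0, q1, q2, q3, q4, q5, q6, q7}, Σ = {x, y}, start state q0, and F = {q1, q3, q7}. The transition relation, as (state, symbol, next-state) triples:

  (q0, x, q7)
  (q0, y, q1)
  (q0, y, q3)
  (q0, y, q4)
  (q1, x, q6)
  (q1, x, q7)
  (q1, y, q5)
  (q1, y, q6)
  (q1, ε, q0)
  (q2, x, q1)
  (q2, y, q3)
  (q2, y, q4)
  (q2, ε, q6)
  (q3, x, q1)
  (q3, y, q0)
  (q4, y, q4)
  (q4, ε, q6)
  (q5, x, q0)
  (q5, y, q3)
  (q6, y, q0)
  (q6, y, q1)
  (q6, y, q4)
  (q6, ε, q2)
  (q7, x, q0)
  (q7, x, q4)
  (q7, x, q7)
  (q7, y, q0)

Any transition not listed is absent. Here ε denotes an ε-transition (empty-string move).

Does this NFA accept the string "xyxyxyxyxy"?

No

Start in {q0}.
Read 'x': {q0} → {q7}.
Read 'y': {q7} → {q0}.
Read 'x': {q0} → {q7}.
Read 'y': {q7} → {q0}.
Read 'x': {q0} → {q7}.
Read 'y': {q7} → {q0}.
Read 'x': {q0} → {q7}.
Read 'y': {q7} → {q0}.
Read 'x': {q0} → {q7}.
Read 'y': {q7} → {q0}.
The final set {q0} contains no accepting state.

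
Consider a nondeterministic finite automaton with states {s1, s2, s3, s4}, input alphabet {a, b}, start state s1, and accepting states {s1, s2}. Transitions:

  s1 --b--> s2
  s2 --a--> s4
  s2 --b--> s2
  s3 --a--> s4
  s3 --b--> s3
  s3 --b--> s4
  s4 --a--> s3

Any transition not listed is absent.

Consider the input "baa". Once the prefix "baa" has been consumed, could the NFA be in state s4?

Start in {s1}.
Read 'b': {s1} → {s2}.
Read 'a': {s2} → {s4}.
Read 'a': {s4} → {s3}.
State s4 is not in {s3}.

No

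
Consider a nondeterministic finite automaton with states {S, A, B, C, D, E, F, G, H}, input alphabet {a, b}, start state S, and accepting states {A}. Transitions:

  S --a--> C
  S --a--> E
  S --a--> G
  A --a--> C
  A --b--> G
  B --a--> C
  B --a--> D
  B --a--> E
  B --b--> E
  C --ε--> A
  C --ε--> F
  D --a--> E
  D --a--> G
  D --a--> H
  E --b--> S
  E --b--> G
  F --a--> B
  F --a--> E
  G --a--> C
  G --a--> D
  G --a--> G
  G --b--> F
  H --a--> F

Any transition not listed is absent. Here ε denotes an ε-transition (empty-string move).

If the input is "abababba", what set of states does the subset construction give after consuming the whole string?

{A, B, C, D, E, F, G}

Start in {S}.
Read 'a': S→{C, E, G}; union {C, E, G}; ε-closure = {A, C, E, F, G}.
Read 'b': A→{G}, C→∅, E→{S, G}, F→∅, G→{F}; now {S, F, G}.
Read 'a': S→{C, E, G}, F→{B, E}, G→{C, D, G}; union {B, C, D, E, G}; ε-closure = {A, B, C, D, E, F, G}.
Read 'b': A→{G}, B→{E}, C→∅, D→∅, E→{S, G}, F→∅, G→{F}; now {S, E, F, G}.
Read 'a': S→{C, E, G}, E→∅, F→{B, E}, G→{C, D, G}; union {B, C, D, E, G}; ε-closure = {A, B, C, D, E, F, G}.
Read 'b': A→{G}, B→{E}, C→∅, D→∅, E→{S, G}, F→∅, G→{F}; now {S, E, F, G}.
Read 'b': S→∅, E→{S, G}, F→∅, G→{F}; now {S, F, G}.
Read 'a': S→{C, E, G}, F→{B, E}, G→{C, D, G}; union {B, C, D, E, G}; ε-closure = {A, B, C, D, E, F, G}.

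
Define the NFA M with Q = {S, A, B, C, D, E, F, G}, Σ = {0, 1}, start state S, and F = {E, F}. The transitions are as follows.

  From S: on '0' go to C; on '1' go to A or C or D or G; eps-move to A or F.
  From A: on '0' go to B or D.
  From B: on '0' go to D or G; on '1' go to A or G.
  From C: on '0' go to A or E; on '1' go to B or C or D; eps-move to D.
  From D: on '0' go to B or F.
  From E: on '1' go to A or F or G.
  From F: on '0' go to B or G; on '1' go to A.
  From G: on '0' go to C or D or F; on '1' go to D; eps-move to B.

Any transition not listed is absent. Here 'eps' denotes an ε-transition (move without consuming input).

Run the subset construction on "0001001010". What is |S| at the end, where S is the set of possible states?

Start: ε-closure({S}) = {S, A, F}.
Read '0': {S, A, F} → {B, C, D, G}.
Read '0': {B, C, D, G} → {A, B, C, D, E, F, G}.
Read '0': {A, B, C, D, E, F, G} → {A, B, C, D, E, F, G}.
Read '1': {A, B, C, D, E, F, G} → {A, B, C, D, F, G}.
Read '0': {A, B, C, D, F, G} → {A, B, C, D, E, F, G}.
Read '0': {A, B, C, D, E, F, G} → {A, B, C, D, E, F, G}.
Read '1': {A, B, C, D, E, F, G} → {A, B, C, D, F, G}.
Read '0': {A, B, C, D, F, G} → {A, B, C, D, E, F, G}.
Read '1': {A, B, C, D, E, F, G} → {A, B, C, D, F, G}.
Read '0': {A, B, C, D, F, G} → {A, B, C, D, E, F, G}.
That set has 7 states.

7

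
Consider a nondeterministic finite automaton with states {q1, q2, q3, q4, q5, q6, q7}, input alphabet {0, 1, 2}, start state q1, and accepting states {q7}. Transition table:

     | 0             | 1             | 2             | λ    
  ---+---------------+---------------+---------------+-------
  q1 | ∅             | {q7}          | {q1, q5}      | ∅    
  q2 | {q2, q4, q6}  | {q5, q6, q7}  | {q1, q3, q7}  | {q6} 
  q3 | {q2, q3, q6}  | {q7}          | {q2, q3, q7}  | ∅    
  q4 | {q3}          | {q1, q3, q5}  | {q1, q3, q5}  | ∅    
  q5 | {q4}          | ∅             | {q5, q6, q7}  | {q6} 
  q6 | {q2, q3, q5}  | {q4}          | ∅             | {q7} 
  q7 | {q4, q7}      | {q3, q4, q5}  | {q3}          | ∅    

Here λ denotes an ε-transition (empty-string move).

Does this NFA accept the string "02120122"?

No

Start in {q1}.
Read '0': {q1} → ∅.
The set is empty and remains empty for the remaining 7 symbols.
The final set ∅ contains no accepting state.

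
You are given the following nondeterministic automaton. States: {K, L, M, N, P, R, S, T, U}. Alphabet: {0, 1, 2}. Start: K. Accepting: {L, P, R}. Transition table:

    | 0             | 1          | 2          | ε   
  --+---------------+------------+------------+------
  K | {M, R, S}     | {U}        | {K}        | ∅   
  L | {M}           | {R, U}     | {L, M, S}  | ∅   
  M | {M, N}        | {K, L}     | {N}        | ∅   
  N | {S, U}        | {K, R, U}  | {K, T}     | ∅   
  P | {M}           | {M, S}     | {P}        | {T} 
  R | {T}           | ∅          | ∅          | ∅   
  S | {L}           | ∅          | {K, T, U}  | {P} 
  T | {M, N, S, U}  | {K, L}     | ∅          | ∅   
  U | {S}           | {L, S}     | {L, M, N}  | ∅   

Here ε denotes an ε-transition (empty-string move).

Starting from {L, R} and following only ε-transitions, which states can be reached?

{L, R}

Begin with {L, R}.
No ε-moves leave this set, so the closure equals the set itself.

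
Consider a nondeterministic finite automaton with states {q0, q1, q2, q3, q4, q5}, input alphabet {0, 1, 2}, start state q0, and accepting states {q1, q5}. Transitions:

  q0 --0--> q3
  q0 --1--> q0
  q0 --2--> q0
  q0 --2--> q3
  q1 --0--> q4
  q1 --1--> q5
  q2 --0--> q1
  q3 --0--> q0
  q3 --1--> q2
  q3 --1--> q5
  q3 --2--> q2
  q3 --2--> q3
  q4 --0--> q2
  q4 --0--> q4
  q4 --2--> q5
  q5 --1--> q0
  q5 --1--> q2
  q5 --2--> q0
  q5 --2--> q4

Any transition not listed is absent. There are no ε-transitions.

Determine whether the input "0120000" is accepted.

Yes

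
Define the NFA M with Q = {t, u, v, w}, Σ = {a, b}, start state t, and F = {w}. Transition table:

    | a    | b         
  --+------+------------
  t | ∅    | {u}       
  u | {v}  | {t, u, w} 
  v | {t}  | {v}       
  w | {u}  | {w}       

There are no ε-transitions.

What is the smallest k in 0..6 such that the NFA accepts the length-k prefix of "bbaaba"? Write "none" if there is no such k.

Start in {t}.
Read 'b': {t} → {u}.
Read 'b': {u} → {t, u, w}.
None of the earlier sets intersect F, but {t, u, w} does.

2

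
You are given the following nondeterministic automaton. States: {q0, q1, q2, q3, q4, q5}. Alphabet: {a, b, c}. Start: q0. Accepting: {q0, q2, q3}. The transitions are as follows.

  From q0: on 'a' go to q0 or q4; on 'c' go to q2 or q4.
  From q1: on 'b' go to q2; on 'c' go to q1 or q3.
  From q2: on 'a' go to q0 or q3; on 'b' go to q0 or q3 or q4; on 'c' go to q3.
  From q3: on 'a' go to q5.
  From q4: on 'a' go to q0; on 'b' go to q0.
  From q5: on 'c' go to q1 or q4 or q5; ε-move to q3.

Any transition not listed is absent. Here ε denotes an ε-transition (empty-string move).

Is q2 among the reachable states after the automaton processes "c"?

Start in {q0}.
Read 'c': q0→{q2, q4}; now {q2, q4}.
State q2 is in {q2, q4}.

Yes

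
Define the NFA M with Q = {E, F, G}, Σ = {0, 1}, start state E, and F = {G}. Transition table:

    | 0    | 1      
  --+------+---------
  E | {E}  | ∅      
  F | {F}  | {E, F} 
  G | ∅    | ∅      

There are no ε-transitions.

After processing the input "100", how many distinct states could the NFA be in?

Start in {E}.
Read '1': E→∅; now ∅.
The set is empty and remains empty for the remaining 2 symbols.
That set has 0 states.

0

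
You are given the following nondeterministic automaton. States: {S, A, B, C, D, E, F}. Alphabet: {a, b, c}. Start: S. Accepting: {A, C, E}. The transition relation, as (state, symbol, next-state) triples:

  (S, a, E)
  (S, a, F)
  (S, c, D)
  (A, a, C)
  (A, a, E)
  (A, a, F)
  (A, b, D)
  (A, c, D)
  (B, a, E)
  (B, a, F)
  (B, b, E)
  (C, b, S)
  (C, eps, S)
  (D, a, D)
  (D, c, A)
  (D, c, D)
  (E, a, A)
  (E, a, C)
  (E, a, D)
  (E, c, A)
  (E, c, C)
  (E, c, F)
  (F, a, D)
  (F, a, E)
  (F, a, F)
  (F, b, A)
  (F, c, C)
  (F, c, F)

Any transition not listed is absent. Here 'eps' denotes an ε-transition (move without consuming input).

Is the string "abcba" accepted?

No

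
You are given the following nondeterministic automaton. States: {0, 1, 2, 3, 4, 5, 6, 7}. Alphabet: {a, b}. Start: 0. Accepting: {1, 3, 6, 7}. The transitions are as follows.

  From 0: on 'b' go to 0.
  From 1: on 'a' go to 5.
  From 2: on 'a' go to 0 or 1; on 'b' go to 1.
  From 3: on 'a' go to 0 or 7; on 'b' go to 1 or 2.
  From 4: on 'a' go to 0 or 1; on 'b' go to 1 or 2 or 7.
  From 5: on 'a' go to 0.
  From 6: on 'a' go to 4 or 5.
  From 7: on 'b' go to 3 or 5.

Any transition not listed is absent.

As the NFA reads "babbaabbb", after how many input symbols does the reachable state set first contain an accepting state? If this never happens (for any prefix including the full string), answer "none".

none

Start in {0}.
Read 'b': 0→{0}; now {0}.
Read 'a': 0→∅; now ∅.
The set is empty and remains empty for the remaining 7 symbols.
No reachable set along the way intersects F.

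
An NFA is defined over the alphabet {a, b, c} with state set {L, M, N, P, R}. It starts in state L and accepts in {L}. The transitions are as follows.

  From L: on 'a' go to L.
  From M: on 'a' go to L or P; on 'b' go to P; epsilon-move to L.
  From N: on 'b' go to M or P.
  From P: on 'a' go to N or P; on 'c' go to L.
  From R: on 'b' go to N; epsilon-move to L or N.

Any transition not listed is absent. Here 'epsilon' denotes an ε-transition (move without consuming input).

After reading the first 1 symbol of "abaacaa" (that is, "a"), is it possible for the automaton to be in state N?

Start in {L}.
Read 'a': {L} → {L}.
State N is not in {L}.

No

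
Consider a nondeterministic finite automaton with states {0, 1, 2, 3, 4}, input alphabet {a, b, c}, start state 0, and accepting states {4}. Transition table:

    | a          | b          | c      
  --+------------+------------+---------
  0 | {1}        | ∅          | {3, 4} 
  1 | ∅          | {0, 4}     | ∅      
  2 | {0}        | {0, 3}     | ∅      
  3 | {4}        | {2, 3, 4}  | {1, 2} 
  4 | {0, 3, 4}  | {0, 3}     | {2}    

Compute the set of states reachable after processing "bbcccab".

∅

Start in {0}.
Read 'b': {0} → ∅.
The set is empty and remains empty for the remaining 6 symbols.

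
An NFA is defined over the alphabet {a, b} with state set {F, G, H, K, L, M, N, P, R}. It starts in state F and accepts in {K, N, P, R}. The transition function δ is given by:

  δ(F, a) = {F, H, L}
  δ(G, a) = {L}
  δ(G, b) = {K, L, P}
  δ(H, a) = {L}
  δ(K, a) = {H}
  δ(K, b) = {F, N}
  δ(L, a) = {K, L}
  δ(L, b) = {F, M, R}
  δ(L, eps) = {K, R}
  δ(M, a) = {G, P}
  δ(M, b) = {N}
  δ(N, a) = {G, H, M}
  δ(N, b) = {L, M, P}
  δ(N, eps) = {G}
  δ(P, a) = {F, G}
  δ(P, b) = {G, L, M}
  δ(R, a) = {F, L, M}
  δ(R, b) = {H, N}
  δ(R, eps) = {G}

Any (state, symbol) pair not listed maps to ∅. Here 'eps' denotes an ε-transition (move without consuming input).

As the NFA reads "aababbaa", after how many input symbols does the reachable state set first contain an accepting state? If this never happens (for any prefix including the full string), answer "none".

1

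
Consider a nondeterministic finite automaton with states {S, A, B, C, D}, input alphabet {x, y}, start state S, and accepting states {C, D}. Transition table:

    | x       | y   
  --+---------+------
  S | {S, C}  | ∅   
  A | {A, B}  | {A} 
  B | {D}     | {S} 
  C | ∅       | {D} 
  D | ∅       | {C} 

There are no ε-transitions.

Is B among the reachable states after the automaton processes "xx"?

No

Start in {S}.
Read 'x': {S} → {S, C}.
Read 'x': {S, C} → {S, C}.
State B is not in {S, C}.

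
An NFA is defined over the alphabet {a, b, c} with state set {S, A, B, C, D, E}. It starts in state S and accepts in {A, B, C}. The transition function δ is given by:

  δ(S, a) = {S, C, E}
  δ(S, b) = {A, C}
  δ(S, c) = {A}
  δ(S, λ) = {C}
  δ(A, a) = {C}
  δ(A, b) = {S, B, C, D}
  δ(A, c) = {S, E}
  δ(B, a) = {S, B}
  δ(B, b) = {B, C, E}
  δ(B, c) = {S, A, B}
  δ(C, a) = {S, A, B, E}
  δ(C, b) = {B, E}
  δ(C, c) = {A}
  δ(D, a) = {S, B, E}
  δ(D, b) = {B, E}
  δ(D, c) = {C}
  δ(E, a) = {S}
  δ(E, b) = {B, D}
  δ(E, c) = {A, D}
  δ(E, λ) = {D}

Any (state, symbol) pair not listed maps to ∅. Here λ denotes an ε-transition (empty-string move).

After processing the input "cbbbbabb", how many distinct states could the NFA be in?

6

Start: ε-closure({S}) = {S, C}.
Read 'c': S→{A}, C→{A}; now {A}.
Read 'b': A→{S, B, C, D}; now {S, B, C, D}.
Read 'b': S→{A, C}, B→{B, C, E}, C→{B, E}, D→{B, E}; union {A, B, C, E}; ε-closure = {A, B, C, D, E}.
Read 'b': A→{S, B, C, D}, B→{B, C, E}, C→{B, E}, D→{B, E}, E→{B, D}; now {S, B, C, D, E}.
Read 'b': S→{A, C}, B→{B, C, E}, C→{B, E}, D→{B, E}, E→{B, D}; now {A, B, C, D, E}.
Read 'a': A→{C}, B→{S, B}, C→{S, A, B, E}, D→{S, B, E}, E→{S}; union {S, A, B, C, E}; ε-closure = {S, A, B, C, D, E}.
Read 'b': S→{A, C}, A→{S, B, C, D}, B→{B, C, E}, C→{B, E}, D→{B, E}, E→{B, D}; now {S, A, B, C, D, E}.
Read 'b': S→{A, C}, A→{S, B, C, D}, B→{B, C, E}, C→{B, E}, D→{B, E}, E→{B, D}; now {S, A, B, C, D, E}.
That set has 6 states.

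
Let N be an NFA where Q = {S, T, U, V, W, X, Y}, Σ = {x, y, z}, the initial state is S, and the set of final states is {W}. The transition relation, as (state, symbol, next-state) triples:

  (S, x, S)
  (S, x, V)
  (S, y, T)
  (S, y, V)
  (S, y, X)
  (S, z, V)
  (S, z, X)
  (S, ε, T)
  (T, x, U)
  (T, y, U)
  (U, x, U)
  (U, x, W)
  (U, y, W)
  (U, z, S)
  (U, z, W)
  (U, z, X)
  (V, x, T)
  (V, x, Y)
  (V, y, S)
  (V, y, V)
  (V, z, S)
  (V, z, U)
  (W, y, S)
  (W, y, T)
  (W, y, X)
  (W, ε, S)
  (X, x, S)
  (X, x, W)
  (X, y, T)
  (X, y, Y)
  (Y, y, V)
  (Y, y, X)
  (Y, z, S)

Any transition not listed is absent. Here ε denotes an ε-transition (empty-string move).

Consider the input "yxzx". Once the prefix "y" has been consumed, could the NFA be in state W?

No

Start: ε-closure({S}) = {S, T}.
Read 'y': S→{T, V, X}, T→{U}; now {T, U, V, X}.
State W is not in {T, U, V, X}.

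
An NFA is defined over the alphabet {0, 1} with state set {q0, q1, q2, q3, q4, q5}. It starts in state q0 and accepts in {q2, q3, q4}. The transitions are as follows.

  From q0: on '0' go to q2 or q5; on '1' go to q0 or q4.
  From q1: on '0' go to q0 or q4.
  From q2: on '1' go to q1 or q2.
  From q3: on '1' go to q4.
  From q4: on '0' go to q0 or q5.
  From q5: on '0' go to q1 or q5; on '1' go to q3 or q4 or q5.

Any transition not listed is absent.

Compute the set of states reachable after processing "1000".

Start in {q0}.
Read '1': q0→{q0, q4}; now {q0, q4}.
Read '0': q0→{q2, q5}, q4→{q0, q5}; now {q0, q2, q5}.
Read '0': q0→{q2, q5}, q2→∅, q5→{q1, q5}; now {q1, q2, q5}.
Read '0': q1→{q0, q4}, q2→∅, q5→{q1, q5}; now {q0, q1, q4, q5}.

{q0, q1, q4, q5}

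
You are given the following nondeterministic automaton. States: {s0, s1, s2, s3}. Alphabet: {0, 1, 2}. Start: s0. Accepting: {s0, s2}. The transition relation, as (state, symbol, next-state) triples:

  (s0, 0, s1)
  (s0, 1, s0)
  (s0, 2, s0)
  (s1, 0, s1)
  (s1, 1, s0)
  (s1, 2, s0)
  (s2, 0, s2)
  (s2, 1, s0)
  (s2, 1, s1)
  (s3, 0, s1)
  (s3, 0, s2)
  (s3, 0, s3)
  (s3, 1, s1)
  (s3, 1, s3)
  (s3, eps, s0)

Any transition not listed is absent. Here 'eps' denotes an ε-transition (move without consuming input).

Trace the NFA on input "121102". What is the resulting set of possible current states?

{s0}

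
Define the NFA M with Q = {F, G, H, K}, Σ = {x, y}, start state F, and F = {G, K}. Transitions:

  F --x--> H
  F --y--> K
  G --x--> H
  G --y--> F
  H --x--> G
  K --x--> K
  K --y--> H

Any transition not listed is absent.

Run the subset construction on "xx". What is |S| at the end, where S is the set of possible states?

1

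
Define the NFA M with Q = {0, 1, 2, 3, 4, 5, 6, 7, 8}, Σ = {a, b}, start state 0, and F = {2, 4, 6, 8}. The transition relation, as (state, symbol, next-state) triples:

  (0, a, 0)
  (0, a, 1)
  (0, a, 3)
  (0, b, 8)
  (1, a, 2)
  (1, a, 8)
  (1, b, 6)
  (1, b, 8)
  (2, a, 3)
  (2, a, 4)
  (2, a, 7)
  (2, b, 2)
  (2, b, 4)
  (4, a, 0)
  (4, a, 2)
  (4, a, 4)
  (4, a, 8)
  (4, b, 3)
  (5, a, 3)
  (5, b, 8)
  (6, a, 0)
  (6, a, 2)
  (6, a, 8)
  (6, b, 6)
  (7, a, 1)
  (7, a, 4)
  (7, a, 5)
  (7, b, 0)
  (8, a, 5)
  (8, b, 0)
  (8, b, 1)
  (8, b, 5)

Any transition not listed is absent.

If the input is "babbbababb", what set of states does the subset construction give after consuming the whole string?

Start in {0}.
Read 'b': 0→{8}; now {8}.
Read 'a': 8→{5}; now {5}.
Read 'b': 5→{8}; now {8}.
Read 'b': 8→{0, 1, 5}; now {0, 1, 5}.
Read 'b': 0→{8}, 1→{6, 8}, 5→{8}; now {6, 8}.
Read 'a': 6→{0, 2, 8}, 8→{5}; now {0, 2, 5, 8}.
Read 'b': 0→{8}, 2→{2, 4}, 5→{8}, 8→{0, 1, 5}; now {0, 1, 2, 4, 5, 8}.
Read 'a': 0→{0, 1, 3}, 1→{2, 8}, 2→{3, 4, 7}, 4→{0, 2, 4, 8}, 5→{3}, 8→{5}; now {0, 1, 2, 3, 4, 5, 7, 8}.
Read 'b': 0→{8}, 1→{6, 8}, 2→{2, 4}, 3→∅, 4→{3}, 5→{8}, 7→{0}, 8→{0, 1, 5}; now {0, 1, 2, 3, 4, 5, 6, 8}.
Read 'b': 0→{8}, 1→{6, 8}, 2→{2, 4}, 3→∅, 4→{3}, 5→{8}, 6→{6}, 8→{0, 1, 5}; now {0, 1, 2, 3, 4, 5, 6, 8}.

{0, 1, 2, 3, 4, 5, 6, 8}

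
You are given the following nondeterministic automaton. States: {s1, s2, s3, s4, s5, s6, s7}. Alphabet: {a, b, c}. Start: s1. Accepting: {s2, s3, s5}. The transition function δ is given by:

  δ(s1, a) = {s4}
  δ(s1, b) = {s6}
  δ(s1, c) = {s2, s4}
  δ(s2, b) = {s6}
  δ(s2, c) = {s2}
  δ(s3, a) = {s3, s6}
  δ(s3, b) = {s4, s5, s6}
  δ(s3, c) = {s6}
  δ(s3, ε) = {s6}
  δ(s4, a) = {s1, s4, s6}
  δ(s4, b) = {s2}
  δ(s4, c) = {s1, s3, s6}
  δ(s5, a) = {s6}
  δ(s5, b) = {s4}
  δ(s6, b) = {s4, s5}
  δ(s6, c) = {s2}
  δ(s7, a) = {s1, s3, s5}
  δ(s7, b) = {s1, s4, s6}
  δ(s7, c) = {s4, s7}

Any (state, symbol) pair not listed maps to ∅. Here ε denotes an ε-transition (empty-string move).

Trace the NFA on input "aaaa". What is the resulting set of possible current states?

{s1, s4, s6}

Start in {s1}.
Read 'a': {s1} → {s4}.
Read 'a': {s4} → {s1, s4, s6}.
Read 'a': {s1, s4, s6} → {s1, s4, s6}.
Read 'a': {s1, s4, s6} → {s1, s4, s6}.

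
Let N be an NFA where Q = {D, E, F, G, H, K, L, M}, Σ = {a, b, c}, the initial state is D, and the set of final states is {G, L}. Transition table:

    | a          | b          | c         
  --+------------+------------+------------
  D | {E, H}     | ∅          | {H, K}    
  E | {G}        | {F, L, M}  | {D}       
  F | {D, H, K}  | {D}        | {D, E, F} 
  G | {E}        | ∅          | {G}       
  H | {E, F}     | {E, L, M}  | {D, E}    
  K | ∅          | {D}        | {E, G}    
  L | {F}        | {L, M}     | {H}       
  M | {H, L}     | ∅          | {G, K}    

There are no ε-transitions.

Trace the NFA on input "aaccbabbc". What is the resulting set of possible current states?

{D, E, F, G, H, K}

Start in {D}.
Read 'a': D→{E, H}; now {E, H}.
Read 'a': E→{G}, H→{E, F}; now {E, F, G}.
Read 'c': E→{D}, F→{D, E, F}, G→{G}; now {D, E, F, G}.
Read 'c': D→{H, K}, E→{D}, F→{D, E, F}, G→{G}; now {D, E, F, G, H, K}.
Read 'b': D→∅, E→{F, L, M}, F→{D}, G→∅, H→{E, L, M}, K→{D}; now {D, E, F, L, M}.
Read 'a': D→{E, H}, E→{G}, F→{D, H, K}, L→{F}, M→{H, L}; now {D, E, F, G, H, K, L}.
Read 'b': D→∅, E→{F, L, M}, F→{D}, G→∅, H→{E, L, M}, K→{D}, L→{L, M}; now {D, E, F, L, M}.
Read 'b': D→∅, E→{F, L, M}, F→{D}, L→{L, M}, M→∅; now {D, F, L, M}.
Read 'c': D→{H, K}, F→{D, E, F}, L→{H}, M→{G, K}; now {D, E, F, G, H, K}.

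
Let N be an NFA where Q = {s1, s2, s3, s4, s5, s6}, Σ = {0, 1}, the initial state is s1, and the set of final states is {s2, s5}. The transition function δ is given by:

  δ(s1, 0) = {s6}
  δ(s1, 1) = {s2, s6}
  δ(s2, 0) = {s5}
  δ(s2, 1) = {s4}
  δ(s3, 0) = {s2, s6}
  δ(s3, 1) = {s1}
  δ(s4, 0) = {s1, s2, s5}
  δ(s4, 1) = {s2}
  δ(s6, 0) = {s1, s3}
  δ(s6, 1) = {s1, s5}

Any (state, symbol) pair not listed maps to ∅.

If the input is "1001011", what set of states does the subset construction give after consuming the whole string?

{s1, s2, s4, s5, s6}

Start in {s1}.
Read '1': s1→{s2, s6}; now {s2, s6}.
Read '0': s2→{s5}, s6→{s1, s3}; now {s1, s3, s5}.
Read '0': s1→{s6}, s3→{s2, s6}, s5→∅; now {s2, s6}.
Read '1': s2→{s4}, s6→{s1, s5}; now {s1, s4, s5}.
Read '0': s1→{s6}, s4→{s1, s2, s5}, s5→∅; now {s1, s2, s5, s6}.
Read '1': s1→{s2, s6}, s2→{s4}, s5→∅, s6→{s1, s5}; now {s1, s2, s4, s5, s6}.
Read '1': s1→{s2, s6}, s2→{s4}, s4→{s2}, s5→∅, s6→{s1, s5}; now {s1, s2, s4, s5, s6}.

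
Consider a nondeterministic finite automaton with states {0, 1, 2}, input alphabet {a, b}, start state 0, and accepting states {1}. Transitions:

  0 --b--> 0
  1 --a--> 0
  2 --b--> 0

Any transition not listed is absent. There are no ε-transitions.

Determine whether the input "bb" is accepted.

Start in {0}.
Read 'b': 0→{0}; now {0}.
Read 'b': 0→{0}; now {0}.
The final set {0} contains no accepting state.

No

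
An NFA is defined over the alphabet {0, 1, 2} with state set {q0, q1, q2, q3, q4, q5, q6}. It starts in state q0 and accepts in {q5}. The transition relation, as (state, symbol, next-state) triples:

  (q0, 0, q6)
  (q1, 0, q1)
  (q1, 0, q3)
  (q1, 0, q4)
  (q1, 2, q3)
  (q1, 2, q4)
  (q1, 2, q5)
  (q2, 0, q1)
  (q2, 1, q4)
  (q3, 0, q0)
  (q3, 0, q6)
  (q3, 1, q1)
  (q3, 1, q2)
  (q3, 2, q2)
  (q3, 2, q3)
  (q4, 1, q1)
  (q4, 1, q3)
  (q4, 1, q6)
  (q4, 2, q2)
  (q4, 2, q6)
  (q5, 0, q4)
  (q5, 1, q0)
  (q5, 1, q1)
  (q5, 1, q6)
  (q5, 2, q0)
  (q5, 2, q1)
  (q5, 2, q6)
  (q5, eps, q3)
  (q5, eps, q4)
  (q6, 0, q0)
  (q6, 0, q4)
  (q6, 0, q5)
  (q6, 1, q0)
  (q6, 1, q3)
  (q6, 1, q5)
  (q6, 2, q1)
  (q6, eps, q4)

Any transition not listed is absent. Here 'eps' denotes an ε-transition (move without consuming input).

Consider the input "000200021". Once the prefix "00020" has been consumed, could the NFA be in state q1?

Start in {q0}.
Read '0': {q0} → {q4, q6}.
Read '0': {q4, q6} → {q0, q3, q4, q5}.
Read '0': {q0, q3, q4, q5} → {q0, q4, q6}.
Read '2': {q0, q4, q6} → {q1, q2, q4, q6}.
Read '0': {q1, q2, q4, q6} → {q0, q1, q3, q4, q5}.
State q1 is in {q0, q1, q3, q4, q5}.

Yes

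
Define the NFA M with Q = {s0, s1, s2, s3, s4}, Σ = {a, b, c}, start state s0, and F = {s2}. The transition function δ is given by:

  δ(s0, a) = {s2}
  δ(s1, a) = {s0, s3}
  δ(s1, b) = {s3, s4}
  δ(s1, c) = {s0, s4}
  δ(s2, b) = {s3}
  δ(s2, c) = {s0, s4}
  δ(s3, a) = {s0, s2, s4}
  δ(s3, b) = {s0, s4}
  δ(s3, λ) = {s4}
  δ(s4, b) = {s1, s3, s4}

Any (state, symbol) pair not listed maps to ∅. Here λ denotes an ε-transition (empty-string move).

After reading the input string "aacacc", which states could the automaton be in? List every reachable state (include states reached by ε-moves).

∅

Start in {s0}.
Read 'a': {s0} → {s2}.
Read 'a': {s2} → ∅.
The set is empty and remains empty for the remaining 4 symbols.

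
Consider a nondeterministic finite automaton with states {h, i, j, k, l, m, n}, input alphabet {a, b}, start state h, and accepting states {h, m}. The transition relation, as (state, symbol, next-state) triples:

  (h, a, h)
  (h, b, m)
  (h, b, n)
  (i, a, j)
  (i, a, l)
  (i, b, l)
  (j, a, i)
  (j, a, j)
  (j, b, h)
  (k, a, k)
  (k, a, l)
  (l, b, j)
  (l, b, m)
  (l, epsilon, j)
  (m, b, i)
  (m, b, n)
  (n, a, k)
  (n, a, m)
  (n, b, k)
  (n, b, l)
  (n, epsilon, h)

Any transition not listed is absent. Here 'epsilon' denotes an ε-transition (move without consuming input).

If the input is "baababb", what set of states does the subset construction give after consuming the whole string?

Start in {h}.
Read 'b': h→{m, n}; union {m, n}; ε-closure = {h, m, n}.
Read 'a': h→{h}, m→∅, n→{k, m}; now {h, k, m}.
Read 'a': h→{h}, k→{k, l}, m→∅; union {h, k, l}; ε-closure = {h, j, k, l}.
Read 'b': h→{m, n}, j→{h}, k→∅, l→{j, m}; now {h, j, m, n}.
Read 'a': h→{h}, j→{i, j}, m→∅, n→{k, m}; now {h, i, j, k, m}.
Read 'b': h→{m, n}, i→{l}, j→{h}, k→∅, m→{i, n}; union {h, i, l, m, n}; ε-closure = {h, i, j, l, m, n}.
Read 'b': h→{m, n}, i→{l}, j→{h}, l→{j, m}, m→{i, n}, n→{k, l}; now {h, i, j, k, l, m, n}.

{h, i, j, k, l, m, n}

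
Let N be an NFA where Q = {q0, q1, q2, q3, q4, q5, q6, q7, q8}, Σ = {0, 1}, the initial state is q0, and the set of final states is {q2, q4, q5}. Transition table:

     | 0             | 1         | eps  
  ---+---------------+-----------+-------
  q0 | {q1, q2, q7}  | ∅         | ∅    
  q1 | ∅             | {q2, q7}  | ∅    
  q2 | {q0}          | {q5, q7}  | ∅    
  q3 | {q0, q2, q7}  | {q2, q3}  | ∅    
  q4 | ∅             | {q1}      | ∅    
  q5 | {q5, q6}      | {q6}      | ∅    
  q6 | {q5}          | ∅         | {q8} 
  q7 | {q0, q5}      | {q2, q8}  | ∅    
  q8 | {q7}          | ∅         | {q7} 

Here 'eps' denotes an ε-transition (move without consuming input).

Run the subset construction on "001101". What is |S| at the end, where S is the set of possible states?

4

Start in {q0}.
Read '0': {q0} → {q1, q2, q7}.
Read '0': {q1, q2, q7} → {q0, q5}.
Read '1': {q0, q5} → {q6, q7, q8}.
Read '1': {q6, q7, q8} → {q2, q7, q8}.
Read '0': {q2, q7, q8} → {q0, q5, q7}.
Read '1': {q0, q5, q7} → {q2, q6, q7, q8}.
That set has 4 states.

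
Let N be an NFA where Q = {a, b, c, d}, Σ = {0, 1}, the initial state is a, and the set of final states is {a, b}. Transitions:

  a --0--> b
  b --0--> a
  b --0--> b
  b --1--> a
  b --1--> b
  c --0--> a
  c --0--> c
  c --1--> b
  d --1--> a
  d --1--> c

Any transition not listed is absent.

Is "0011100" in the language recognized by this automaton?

Start in {a}.
Read '0': a→{b}; now {b}.
Read '0': b→{a, b}; now {a, b}.
Read '1': a→∅, b→{a, b}; now {a, b}.
Read '1': a→∅, b→{a, b}; now {a, b}.
Read '1': a→∅, b→{a, b}; now {a, b}.
Read '0': a→{b}, b→{a, b}; now {a, b}.
Read '0': a→{b}, b→{a, b}; now {a, b}.
The final set {a, b} contains the accepting states a, b.

Yes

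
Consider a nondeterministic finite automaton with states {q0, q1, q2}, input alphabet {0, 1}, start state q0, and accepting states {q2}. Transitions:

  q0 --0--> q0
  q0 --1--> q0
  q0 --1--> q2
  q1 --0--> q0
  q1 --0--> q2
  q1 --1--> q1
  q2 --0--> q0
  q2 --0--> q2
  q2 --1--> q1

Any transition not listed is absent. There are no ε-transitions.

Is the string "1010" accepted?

Yes

Start in {q0}.
Read '1': {q0} → {q0, q2}.
Read '0': {q0, q2} → {q0, q2}.
Read '1': {q0, q2} → {q0, q1, q2}.
Read '0': {q0, q1, q2} → {q0, q2}.
The final set {q0, q2} contains the accepting state q2.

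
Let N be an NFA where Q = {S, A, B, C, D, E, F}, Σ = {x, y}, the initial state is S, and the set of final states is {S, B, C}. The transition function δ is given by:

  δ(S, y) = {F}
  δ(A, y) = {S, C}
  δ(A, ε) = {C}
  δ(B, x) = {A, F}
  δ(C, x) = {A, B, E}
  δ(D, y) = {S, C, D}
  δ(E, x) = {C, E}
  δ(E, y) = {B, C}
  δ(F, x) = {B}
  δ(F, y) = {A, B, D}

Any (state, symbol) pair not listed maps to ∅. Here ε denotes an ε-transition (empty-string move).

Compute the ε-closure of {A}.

Begin with {A}.
ε-move A → C; add C.

{A, C}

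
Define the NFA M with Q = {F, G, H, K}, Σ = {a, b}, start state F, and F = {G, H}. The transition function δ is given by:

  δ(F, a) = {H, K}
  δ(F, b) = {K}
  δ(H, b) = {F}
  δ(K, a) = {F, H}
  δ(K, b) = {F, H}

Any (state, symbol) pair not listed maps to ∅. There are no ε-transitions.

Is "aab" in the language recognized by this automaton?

No

Start in {F}.
Read 'a': {F} → {H, K}.
Read 'a': {H, K} → {F, H}.
Read 'b': {F, H} → {F, K}.
The final set {F, K} contains no accepting state.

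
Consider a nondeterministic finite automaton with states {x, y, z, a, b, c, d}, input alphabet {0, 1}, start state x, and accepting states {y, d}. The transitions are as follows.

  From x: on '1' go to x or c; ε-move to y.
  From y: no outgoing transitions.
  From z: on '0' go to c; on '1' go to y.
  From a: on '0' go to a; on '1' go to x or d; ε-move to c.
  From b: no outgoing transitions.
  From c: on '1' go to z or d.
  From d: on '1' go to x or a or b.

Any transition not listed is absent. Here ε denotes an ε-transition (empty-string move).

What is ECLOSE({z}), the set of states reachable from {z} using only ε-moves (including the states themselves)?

Begin with {z}.
No ε-moves leave this set, so the closure equals the set itself.

{z}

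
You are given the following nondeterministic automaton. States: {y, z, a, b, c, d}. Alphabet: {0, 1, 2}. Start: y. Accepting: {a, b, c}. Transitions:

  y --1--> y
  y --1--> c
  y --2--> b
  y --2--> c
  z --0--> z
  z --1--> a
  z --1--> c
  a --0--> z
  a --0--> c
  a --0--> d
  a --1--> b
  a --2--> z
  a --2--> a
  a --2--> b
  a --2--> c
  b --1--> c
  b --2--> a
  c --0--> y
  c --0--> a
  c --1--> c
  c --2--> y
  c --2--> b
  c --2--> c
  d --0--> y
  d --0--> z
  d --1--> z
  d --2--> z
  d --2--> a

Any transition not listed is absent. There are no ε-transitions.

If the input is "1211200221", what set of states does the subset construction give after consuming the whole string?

{y, a, b, c}

Start in {y}.
Read '1': y→{y, c}; now {y, c}.
Read '2': y→{b, c}, c→{y, b, c}; now {y, b, c}.
Read '1': y→{y, c}, b→{c}, c→{c}; now {y, c}.
Read '1': y→{y, c}, c→{c}; now {y, c}.
Read '2': y→{b, c}, c→{y, b, c}; now {y, b, c}.
Read '0': y→∅, b→∅, c→{y, a}; now {y, a}.
Read '0': y→∅, a→{z, c, d}; now {z, c, d}.
Read '2': z→∅, c→{y, b, c}, d→{z, a}; now {y, z, a, b, c}.
Read '2': y→{b, c}, z→∅, a→{z, a, b, c}, b→{a}, c→{y, b, c}; now {y, z, a, b, c}.
Read '1': y→{y, c}, z→{a, c}, a→{b}, b→{c}, c→{c}; now {y, a, b, c}.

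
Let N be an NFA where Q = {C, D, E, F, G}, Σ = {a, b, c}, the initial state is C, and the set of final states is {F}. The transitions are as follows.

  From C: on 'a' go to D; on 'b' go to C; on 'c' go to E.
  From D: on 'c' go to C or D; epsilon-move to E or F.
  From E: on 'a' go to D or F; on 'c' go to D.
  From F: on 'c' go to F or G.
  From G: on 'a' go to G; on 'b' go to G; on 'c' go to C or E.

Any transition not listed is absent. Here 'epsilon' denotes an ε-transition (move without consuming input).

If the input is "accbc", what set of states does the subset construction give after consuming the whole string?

{C, E}

Start in {C}.
Read 'a': {C} → {D, E, F}.
Read 'c': {D, E, F} → {C, D, E, F, G}.
Read 'c': {C, D, E, F, G} → {C, D, E, F, G}.
Read 'b': {C, D, E, F, G} → {C, G}.
Read 'c': {C, G} → {C, E}.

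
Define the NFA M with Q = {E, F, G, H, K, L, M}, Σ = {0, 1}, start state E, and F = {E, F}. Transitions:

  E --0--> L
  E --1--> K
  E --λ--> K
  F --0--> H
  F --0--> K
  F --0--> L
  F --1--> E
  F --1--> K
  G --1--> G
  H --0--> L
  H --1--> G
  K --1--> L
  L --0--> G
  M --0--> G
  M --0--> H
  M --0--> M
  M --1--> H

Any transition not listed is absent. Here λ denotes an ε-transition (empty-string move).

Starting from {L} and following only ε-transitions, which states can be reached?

{L}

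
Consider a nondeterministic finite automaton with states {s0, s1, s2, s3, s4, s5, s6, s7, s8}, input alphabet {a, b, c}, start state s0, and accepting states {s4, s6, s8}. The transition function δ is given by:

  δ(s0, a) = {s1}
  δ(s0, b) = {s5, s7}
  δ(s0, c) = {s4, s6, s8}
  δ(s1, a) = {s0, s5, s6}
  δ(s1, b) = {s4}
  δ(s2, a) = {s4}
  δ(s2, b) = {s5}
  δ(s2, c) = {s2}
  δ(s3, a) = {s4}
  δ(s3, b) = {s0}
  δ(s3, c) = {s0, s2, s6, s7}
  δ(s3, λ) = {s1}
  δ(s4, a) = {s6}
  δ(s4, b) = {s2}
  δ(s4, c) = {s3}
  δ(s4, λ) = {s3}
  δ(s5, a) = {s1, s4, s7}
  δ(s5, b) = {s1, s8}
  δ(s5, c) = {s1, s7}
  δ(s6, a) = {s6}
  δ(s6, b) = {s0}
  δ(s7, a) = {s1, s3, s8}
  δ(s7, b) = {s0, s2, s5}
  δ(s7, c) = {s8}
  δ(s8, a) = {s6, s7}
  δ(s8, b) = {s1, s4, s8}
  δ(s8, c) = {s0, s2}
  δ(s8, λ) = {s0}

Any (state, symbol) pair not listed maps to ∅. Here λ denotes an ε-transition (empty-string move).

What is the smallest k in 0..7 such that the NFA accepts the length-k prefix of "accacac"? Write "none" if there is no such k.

Start in {s0}.
Read 'a': {s0} → {s1}.
Read 'c': {s1} → ∅.
The set is empty and remains empty for the remaining 5 symbols.
No reachable set along the way intersects F.

none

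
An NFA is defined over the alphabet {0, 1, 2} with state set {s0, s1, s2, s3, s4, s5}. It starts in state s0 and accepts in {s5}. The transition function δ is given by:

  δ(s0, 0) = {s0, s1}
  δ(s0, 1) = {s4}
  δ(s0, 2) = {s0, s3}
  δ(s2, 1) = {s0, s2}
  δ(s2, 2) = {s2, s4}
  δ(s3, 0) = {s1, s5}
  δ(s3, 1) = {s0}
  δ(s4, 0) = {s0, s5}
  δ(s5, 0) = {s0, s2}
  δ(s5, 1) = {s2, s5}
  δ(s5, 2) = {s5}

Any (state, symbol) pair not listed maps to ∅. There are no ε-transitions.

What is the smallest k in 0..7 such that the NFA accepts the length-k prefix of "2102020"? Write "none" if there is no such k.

3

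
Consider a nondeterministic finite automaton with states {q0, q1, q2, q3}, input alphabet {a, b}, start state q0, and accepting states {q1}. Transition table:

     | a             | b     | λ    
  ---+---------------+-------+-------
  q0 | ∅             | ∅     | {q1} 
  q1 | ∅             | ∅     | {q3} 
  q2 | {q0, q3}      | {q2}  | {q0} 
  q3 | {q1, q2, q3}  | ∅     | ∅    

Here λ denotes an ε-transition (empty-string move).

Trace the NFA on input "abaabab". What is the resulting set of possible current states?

{q0, q1, q2, q3}

Start: ε-closure({q0}) = {q0, q1, q3}.
Read 'a': {q0, q1, q3} → {q0, q1, q2, q3}.
Read 'b': {q0, q1, q2, q3} → {q0, q1, q2, q3}.
Read 'a': {q0, q1, q2, q3} → {q0, q1, q2, q3}.
Read 'a': {q0, q1, q2, q3} → {q0, q1, q2, q3}.
Read 'b': {q0, q1, q2, q3} → {q0, q1, q2, q3}.
Read 'a': {q0, q1, q2, q3} → {q0, q1, q2, q3}.
Read 'b': {q0, q1, q2, q3} → {q0, q1, q2, q3}.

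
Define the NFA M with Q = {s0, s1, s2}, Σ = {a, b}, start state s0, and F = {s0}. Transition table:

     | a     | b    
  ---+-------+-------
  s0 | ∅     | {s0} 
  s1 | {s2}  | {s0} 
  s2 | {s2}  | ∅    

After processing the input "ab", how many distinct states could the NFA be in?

Start in {s0}.
Read 'a': s0→∅; now ∅.
The set is empty and remains empty for the remaining 1 symbol.
That set has 0 states.

0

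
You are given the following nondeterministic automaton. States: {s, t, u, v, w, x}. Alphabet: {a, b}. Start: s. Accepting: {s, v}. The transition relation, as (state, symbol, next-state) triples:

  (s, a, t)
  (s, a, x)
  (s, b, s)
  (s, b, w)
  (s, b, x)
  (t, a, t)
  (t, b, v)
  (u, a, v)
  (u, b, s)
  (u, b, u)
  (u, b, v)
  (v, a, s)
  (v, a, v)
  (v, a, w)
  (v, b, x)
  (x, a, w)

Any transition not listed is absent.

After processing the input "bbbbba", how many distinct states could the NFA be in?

3

Start in {s}.
Read 'b': s→{s, w, x}; now {s, w, x}.
Read 'b': s→{s, w, x}, w→∅, x→∅; now {s, w, x}.
Read 'b': s→{s, w, x}, w→∅, x→∅; now {s, w, x}.
Read 'b': s→{s, w, x}, w→∅, x→∅; now {s, w, x}.
Read 'b': s→{s, w, x}, w→∅, x→∅; now {s, w, x}.
Read 'a': s→{t, x}, w→∅, x→{w}; now {t, w, x}.
That set has 3 states.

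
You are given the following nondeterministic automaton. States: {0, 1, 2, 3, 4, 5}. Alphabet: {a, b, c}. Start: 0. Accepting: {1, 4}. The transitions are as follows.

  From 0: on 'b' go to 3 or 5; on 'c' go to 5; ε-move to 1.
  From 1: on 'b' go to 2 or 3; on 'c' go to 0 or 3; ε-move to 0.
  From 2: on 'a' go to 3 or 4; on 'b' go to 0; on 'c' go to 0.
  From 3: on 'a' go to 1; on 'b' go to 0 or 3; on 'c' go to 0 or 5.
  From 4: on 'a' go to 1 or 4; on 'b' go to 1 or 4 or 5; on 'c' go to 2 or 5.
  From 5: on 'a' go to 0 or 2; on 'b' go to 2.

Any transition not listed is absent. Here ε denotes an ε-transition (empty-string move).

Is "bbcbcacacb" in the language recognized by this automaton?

Yes

Start: ε-closure({0}) = {0, 1}.
Read 'b': {0, 1} → {2, 3, 5}.
Read 'b': {2, 3, 5} → {0, 1, 2, 3}.
Read 'c': {0, 1, 2, 3} → {0, 1, 3, 5}.
Read 'b': {0, 1, 3, 5} → {0, 1, 2, 3, 5}.
Read 'c': {0, 1, 2, 3, 5} → {0, 1, 3, 5}.
Read 'a': {0, 1, 3, 5} → {0, 1, 2}.
Read 'c': {0, 1, 2} → {0, 1, 3, 5}.
Read 'a': {0, 1, 3, 5} → {0, 1, 2}.
Read 'c': {0, 1, 2} → {0, 1, 3, 5}.
Read 'b': {0, 1, 3, 5} → {0, 1, 2, 3, 5}.
The final set {0, 1, 2, 3, 5} contains the accepting state 1.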